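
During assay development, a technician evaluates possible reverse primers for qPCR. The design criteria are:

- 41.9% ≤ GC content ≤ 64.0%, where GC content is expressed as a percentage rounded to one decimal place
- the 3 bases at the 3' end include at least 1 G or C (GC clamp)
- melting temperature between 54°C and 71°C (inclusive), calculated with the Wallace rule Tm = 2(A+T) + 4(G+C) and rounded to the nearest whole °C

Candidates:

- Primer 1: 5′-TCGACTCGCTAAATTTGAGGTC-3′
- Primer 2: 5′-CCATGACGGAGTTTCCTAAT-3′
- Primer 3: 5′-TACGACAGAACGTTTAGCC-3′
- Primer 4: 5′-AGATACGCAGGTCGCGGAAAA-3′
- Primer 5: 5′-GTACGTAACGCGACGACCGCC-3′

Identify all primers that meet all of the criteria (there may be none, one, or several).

Primer 1 (22 nt, A=5 T=7 G=5 C=5): GC 10/22 = 45.5% ✓; 3' end GTC has 2 G/C ✓; Tm = 2·12 + 4·10 = 64°C ✓ — passes.
Primer 2 (20 nt, A=5 T=6 G=4 C=5): GC 9/20 = 45.0% ✓; 3' end AAT has 0 G/C, need ≥1 ✗; Tm = 2·11 + 4·9 = 58°C ✓ — fails.
Primer 3 (19 nt, A=6 T=4 G=4 C=5): GC 9/19 = 47.4% ✓; 3' end GCC has 3 G/C ✓; Tm = 2·10 + 4·9 = 56°C ✓ — passes.
Primer 4 (21 nt, A=8 T=2 G=7 C=4): GC 11/21 = 52.4% ✓; 3' end AAA has 0 G/C, need ≥1 ✗; Tm = 2·10 + 4·11 = 64°C ✓ — fails.
Primer 5 (21 nt, A=5 T=2 G=6 C=8): GC 14/21 = 66.7%, outside 41.9–64.0% ✗; 3' end GCC has 3 G/C ✓; Tm = 2·7 + 4·14 = 70°C ✓ — fails.

Primer 1 and Primer 3.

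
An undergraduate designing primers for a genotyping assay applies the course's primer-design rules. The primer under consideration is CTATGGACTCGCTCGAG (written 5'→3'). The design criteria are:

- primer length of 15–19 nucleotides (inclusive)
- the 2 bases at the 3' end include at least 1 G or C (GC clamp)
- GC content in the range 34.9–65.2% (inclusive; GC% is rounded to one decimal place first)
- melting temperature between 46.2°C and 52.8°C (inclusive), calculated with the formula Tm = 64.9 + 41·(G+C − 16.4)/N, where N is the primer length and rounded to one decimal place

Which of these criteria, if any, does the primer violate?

Base counts: A=3, T=4, G=5, C=5 (length 17).
length: length 17 ✓
GC clamp: 3' end AG has 1 G/C ✓
GC content: GC 10/17 = 58.8% ✓
Tm: Tm = 64.9 + 41·(10 − 16.4)/17 = 49.5°C ✓

Meets all criteria.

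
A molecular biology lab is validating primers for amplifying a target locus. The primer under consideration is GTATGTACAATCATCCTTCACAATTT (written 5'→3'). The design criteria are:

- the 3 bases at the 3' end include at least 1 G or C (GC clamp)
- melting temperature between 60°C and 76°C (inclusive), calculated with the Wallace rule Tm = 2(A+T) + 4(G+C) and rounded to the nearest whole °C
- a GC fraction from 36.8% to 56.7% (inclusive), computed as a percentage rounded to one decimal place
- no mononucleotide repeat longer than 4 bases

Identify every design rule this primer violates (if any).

Base counts: A=8, T=10, G=2, C=6 (length 26).
GC clamp: 3' end TTT has 0 G/C, need ≥1 ✗
Tm: Tm = 2·18 + 4·8 = 68°C ✓
GC content: GC 8/26 = 30.8%, outside 36.8–56.7% ✗
homopolymer run: longest run = 3 ✓

Fails: GC clamp, GC content.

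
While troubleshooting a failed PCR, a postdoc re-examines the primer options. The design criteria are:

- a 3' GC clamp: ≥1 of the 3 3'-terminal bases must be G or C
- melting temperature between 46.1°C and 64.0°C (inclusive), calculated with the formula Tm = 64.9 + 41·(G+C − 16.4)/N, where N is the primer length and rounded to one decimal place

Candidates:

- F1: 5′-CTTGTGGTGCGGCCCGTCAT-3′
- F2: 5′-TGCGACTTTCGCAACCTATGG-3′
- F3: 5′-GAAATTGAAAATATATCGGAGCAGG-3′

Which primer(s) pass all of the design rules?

F1 (20 nt, A=1 T=6 G=7 C=6): 3' end CAT has 1 G/C ✓; Tm = 64.9 + 41·(13 − 16.4)/20 = 57.9°C ✓ — passes.
F2 (21 nt, A=4 T=6 G=5 C=6): 3' end TGG has 2 G/C ✓; Tm = 64.9 + 41·(11 − 16.4)/21 = 54.4°C ✓ — passes.
F3 (25 nt, A=11 T=5 G=7 C=2): 3' end AGG has 2 G/C ✓; Tm = 64.9 + 41·(9 − 16.4)/25 = 52.8°C ✓ — passes.

F1, F2 and F3.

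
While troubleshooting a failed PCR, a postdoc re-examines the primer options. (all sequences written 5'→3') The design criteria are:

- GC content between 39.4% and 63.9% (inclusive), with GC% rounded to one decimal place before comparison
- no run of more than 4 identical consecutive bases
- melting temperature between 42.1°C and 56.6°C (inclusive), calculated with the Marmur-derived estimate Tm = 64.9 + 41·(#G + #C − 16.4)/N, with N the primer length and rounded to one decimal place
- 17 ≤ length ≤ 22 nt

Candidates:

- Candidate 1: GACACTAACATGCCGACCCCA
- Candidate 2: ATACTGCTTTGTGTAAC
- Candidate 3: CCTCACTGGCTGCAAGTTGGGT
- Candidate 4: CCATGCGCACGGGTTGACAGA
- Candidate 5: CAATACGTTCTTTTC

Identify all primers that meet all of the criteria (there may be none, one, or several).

Candidate 1 only.

Candidate 1 (21 nt, A=7 T=2 G=3 C=9): GC 12/21 = 57.1% ✓; longest run = 4 ✓; Tm = 64.9 + 41·(12 − 16.4)/21 = 56.3°C ✓; length 21 ✓ — passes.
Candidate 2 (17 nt, A=4 T=7 G=3 C=3): GC 6/17 = 35.3%, outside 39.4–63.9% ✗; longest run = 3 ✓; Tm = 64.9 + 41·(6 − 16.4)/17 = 39.8°C, outside 42.1–56.6°C ✗; length 17 ✓ — fails.
Candidate 3 (22 nt, A=3 T=6 G=7 C=6): GC 13/22 = 59.1% ✓; longest run = 3 ✓; Tm = 64.9 + 41·(13 − 16.4)/22 = 58.6°C, outside 42.1–56.6°C ✗; length 22 ✓ — fails.
Candidate 4 (21 nt, A=5 T=3 G=7 C=6): GC 13/21 = 61.9% ✓; longest run = 3 ✓; Tm = 64.9 + 41·(13 − 16.4)/21 = 58.3°C, outside 42.1–56.6°C ✗; length 21 ✓ — fails.
Candidate 5 (15 nt, A=3 T=7 G=1 C=4): GC 5/15 = 33.3%, outside 39.4–63.9% ✗; longest run = 4 ✓; Tm = 64.9 + 41·(5 − 16.4)/15 = 33.7°C, outside 42.1–56.6°C ✗; length 15, outside 17–22 ✗ — fails.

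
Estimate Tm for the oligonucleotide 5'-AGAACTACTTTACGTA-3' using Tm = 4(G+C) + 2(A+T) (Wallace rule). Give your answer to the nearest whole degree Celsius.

42°C

Base counts: A=6, T=5, G=2, C=3 (length 16).
Tm = 2·(6+5) + 4·(2+3) = 2·11 + 4·5 = 22 + 20 = 42°C.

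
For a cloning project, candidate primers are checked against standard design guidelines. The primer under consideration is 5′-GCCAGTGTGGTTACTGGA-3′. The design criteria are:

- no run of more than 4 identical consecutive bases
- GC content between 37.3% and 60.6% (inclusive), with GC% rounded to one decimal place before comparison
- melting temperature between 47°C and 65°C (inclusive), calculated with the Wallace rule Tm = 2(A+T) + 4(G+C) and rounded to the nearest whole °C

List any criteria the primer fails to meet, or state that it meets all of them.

Meets all criteria.

Base counts: A=3, T=5, G=7, C=3 (length 18).
homopolymer run: longest run = 2 ✓
GC content: GC 10/18 = 55.6% ✓
Tm: Tm = 2·8 + 4·10 = 56°C ✓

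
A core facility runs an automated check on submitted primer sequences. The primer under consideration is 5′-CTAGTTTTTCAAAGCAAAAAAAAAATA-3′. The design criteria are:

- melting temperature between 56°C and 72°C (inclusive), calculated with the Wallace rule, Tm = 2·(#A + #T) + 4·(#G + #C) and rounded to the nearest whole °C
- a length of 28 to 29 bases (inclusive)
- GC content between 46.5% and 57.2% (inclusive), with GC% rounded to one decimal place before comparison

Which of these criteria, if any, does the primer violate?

Fails: length, GC content.

Base counts: A=15, T=7, G=2, C=3 (length 27).
Tm: Tm = 2·22 + 4·5 = 64°C ✓
length: length 27, outside 28–29 ✗
GC content: GC 5/27 = 18.5%, outside 46.5–57.2% ✗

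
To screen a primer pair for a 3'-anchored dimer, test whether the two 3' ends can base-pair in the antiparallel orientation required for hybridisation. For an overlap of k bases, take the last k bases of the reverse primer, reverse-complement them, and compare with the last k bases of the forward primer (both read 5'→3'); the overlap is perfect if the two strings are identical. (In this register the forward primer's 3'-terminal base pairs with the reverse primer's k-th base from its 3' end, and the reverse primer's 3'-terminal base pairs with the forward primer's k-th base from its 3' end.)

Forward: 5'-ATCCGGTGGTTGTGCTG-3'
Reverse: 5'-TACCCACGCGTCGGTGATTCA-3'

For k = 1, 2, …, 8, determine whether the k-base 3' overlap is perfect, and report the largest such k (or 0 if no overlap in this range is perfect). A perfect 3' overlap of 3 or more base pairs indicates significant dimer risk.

Last 8 bases (5'→3') — forward …TTGTGCTG, reverse …GTGATTCA.
Reverse complement of the reverse primer's last 8 bases: TGAATCAC; its first k bases are the reverse complement of the reverse primer's last k bases, so a perfect k-base overlap needs the forward primer's last k bases to equal them.
Comparing (forward last k vs required): k=1: G vs T ✗; k=2: TG vs TG ✓; k=3: CTG vs TGA ✗; k=4: GCTG vs TGAA ✗; k=5: TGCTG vs TGAAT ✗; k=6: GTGCTG vs TGAATC ✗; k=7: TGTGCTG vs TGAATCA ✗; k=8: TTGTGCTG vs TGAATCAC ✗.
Only k = 2 is perfect, so the longest perfect 3' overlap is 2.

Longest perfect overlap: 2 complementary base pairs; below the dimer-risk threshold (threshold 3).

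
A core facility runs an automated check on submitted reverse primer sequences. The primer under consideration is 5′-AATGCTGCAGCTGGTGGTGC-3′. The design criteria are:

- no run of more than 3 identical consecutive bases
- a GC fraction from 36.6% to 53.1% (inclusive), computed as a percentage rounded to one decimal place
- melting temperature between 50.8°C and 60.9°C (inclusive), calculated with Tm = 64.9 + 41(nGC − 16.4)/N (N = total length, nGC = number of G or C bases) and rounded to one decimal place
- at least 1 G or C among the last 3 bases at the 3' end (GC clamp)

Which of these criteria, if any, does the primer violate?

Fails: GC content.

Base counts: A=3, T=5, G=8, C=4 (length 20).
homopolymer run: longest run = 2 ✓
GC content: GC 12/20 = 60.0%, outside 36.6–53.1% ✗
Tm: Tm = 64.9 + 41·(12 − 16.4)/20 = 55.9°C ✓
GC clamp: 3' end TGC has 2 G/C ✓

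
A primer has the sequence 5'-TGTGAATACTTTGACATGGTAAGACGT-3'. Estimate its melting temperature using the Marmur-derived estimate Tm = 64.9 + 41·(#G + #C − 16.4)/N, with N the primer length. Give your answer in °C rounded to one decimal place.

Base counts: A=8, T=9, G=7, C=3; G+C = 10, N = 27.
Tm = 64.9 + 41·(10 − 16.4)/27 = 64.9 + -262.40/27 = 55.2°C.

55.2°C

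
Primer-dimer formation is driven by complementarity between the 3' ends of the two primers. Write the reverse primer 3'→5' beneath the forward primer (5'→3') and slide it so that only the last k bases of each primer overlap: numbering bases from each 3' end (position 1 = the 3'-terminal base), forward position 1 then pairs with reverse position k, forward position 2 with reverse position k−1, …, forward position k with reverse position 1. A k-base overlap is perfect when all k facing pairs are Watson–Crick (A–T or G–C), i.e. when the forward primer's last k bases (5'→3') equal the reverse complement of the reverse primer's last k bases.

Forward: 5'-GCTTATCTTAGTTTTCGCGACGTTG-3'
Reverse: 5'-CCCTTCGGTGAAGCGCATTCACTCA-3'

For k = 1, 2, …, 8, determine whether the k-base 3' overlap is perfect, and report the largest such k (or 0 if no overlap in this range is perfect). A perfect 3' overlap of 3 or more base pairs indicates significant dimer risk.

Last 8 bases (5'→3') — forward …CGACGTTG, reverse …TTCACTCA.
Reverse complement of the reverse primer's last 8 bases: TGAGTGAA; its first k bases are the reverse complement of the reverse primer's last k bases, so a perfect k-base overlap needs the forward primer's last k bases to equal them.
Comparing (forward last k vs required): k=1: G vs T ✗; k=2: TG vs TG ✓; k=3: TTG vs TGA ✗; k=4: GTTG vs TGAG ✗; k=5: CGTTG vs TGAGT ✗; k=6: ACGTTG vs TGAGTG ✗; k=7: GACGTTG vs TGAGTGA ✗; k=8: CGACGTTG vs TGAGTGAA ✗.
Only k = 2 is perfect, so the longest perfect 3' overlap is 2.

Longest perfect overlap: 2 complementary base pairs; below the dimer-risk threshold (threshold 3).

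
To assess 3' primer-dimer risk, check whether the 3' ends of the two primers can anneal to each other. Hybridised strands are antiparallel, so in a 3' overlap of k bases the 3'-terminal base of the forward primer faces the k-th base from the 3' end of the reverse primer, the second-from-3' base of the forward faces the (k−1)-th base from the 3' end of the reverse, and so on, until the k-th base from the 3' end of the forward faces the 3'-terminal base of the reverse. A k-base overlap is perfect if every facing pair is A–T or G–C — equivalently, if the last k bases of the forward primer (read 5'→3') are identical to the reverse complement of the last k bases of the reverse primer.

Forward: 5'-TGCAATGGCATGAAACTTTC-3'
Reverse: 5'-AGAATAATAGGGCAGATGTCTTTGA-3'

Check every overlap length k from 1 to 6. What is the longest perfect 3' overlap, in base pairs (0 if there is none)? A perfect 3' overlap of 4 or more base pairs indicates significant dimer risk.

Longest perfect overlap: 2 complementary base pairs; below the dimer-risk threshold (threshold 4).

Last 6 bases (5'→3') — forward …ACTTTC, reverse …CTTTGA.
Reverse complement of the reverse primer's last 6 bases: TCAAAG; its first k bases are the reverse complement of the reverse primer's last k bases, so a perfect k-base overlap needs the forward primer's last k bases to equal them.
Comparing (forward last k vs required): k=1: C vs T ✗; k=2: TC vs TC ✓; k=3: TTC vs TCA ✗; k=4: TTTC vs TCAA ✗; k=5: CTTTC vs TCAAA ✗; k=6: ACTTTC vs TCAAAG ✗.
Only k = 2 is perfect, so the longest perfect 3' overlap is 2.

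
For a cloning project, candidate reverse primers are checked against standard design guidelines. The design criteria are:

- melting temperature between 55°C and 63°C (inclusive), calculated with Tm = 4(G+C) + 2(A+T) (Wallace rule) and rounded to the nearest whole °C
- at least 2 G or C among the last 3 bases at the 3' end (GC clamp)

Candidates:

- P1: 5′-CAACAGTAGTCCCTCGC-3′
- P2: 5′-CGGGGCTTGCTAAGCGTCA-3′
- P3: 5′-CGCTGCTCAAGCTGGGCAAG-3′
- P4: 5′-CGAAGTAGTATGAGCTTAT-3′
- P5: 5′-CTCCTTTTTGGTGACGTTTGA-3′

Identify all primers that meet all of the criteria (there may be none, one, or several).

None of the candidates satisfy all criteria.

P1 (17 nt, A=4 T=3 G=3 C=7): Tm = 2·7 + 4·10 = 54°C, outside 55–63°C ✗; 3' end CGC has 3 G/C ✓ — fails.
P2 (19 nt, A=3 T=4 G=7 C=5): Tm = 2·7 + 4·12 = 62°C ✓; 3' end TCA has 1 G/C, need ≥2 ✗ — fails.
P3 (20 nt, A=4 T=3 G=7 C=6): Tm = 2·7 + 4·13 = 66°C, outside 55–63°C ✗; 3' end AAG has 1 G/C, need ≥2 ✗ — fails.
P4 (19 nt, A=6 T=6 G=5 C=2): Tm = 2·12 + 4·7 = 52°C, outside 55–63°C ✗; 3' end TAT has 0 G/C, need ≥2 ✗ — fails.
P5 (21 nt, A=2 T=10 G=5 C=4): Tm = 2·12 + 4·9 = 60°C ✓; 3' end TGA has 1 G/C, need ≥2 ✗ — fails.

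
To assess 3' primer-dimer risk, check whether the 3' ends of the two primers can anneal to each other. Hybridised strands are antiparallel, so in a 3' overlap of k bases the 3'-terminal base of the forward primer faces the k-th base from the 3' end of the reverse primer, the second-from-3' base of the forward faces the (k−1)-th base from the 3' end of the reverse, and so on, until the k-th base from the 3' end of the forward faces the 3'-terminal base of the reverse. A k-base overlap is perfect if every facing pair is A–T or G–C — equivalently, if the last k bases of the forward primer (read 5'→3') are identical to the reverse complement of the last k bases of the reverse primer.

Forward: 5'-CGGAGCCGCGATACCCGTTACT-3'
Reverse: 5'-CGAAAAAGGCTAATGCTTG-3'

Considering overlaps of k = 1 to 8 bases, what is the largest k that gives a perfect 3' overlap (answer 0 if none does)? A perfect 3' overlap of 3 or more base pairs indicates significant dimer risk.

Last 8 bases (5'→3') — forward …CCGTTACT, reverse …AATGCTTG.
Reverse complement of the reverse primer's last 8 bases: CAAGCATT; its first k bases are the reverse complement of the reverse primer's last k bases, so a perfect k-base overlap needs the forward primer's last k bases to equal them.
Comparing (forward last k vs required): k=1: T vs C ✗; k=2: CT vs CA ✗; k=3: ACT vs CAA ✗; k=4: TACT vs CAAG ✗; k=5: TTACT vs CAAGC ✗; k=6: GTTACT vs CAAGCA ✗; k=7: CGTTACT vs CAAGCAT ✗; k=8: CCGTTACT vs CAAGCATT ✗.
No overlap length from 1 to 8 is perfect, so the longest perfect 3' overlap is 0.

Longest perfect overlap: 0 complementary base pairs; below the dimer-risk threshold (threshold 3).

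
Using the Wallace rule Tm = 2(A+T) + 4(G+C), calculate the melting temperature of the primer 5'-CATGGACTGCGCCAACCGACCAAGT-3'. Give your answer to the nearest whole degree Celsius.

Base counts: A=7, T=3, G=6, C=9 (length 25).
Tm = 2·(7+3) + 4·(6+9) = 2·10 + 4·15 = 20 + 60 = 80°C.

80°C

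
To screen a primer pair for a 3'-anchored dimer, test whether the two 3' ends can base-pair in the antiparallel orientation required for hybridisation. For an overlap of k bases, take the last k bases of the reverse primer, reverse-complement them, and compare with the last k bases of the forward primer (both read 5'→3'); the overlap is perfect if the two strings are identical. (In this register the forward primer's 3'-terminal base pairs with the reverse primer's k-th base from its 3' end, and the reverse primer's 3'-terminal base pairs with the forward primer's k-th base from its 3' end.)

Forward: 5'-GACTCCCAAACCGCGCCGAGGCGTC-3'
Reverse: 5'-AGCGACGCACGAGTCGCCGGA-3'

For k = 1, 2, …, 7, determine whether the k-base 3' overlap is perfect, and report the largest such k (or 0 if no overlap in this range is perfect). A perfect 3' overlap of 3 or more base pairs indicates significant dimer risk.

Last 7 bases (5'→3') — forward …AGGCGTC, reverse …CGCCGGA.
Reverse complement of the reverse primer's last 7 bases: TCCGGCG; its first k bases are the reverse complement of the reverse primer's last k bases, so a perfect k-base overlap needs the forward primer's last k bases to equal them.
Comparing (forward last k vs required): k=1: C vs T ✗; k=2: TC vs TC ✓; k=3: GTC vs TCC ✗; k=4: CGTC vs TCCG ✗; k=5: GCGTC vs TCCGG ✗; k=6: GGCGTC vs TCCGGC ✗; k=7: AGGCGTC vs TCCGGCG ✗.
Only k = 2 is perfect, so the longest perfect 3' overlap is 2.

Longest perfect overlap: 2 complementary base pairs; below the dimer-risk threshold (threshold 3).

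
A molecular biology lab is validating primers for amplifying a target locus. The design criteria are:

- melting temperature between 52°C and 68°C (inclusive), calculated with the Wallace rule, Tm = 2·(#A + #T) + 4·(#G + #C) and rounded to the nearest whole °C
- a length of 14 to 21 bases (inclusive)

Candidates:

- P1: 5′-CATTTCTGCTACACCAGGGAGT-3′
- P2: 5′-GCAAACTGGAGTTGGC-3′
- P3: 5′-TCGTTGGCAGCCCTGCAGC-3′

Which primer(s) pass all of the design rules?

P3 only.

P1 (22 nt, A=5 T=6 G=5 C=6): Tm = 2·11 + 4·11 = 66°C ✓; length 22, outside 14–21 ✗ — fails.
P2 (16 nt, A=4 T=3 G=6 C=3): Tm = 2·7 + 4·9 = 50°C, outside 52–68°C ✗; length 16 ✓ — fails.
P3 (19 nt, A=2 T=4 G=6 C=7): Tm = 2·6 + 4·13 = 64°C ✓; length 19 ✓ — passes.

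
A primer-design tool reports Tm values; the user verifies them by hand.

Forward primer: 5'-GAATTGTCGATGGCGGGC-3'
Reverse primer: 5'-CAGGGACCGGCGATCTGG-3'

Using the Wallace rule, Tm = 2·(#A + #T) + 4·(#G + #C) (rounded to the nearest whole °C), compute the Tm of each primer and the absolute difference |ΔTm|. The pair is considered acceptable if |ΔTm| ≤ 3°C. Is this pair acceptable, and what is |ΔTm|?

Forward: A=3 T=4 G=8 C=3 → Tm = 2·7 + 4·11 = 58°C.
Reverse: A=3 T=2 G=8 C=5 → Tm = 2·5 + 4·13 = 62°C.
|ΔTm| = |58 − 62| = 4°C, > 3°C.

|ΔTm| = 4°C; the pair is not acceptable.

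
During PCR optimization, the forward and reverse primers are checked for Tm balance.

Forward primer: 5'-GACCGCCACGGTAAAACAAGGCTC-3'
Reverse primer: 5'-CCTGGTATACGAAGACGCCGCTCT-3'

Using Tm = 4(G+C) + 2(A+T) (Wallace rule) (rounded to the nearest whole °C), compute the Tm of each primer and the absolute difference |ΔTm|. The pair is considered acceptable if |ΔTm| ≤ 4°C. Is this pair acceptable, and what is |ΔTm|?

|ΔTm| = 0°C; the pair is acceptable.

Forward: A=8 T=2 G=6 C=8 → Tm = 2·10 + 4·14 = 76°C.
Reverse: A=5 T=5 G=6 C=8 → Tm = 2·10 + 4·14 = 76°C.
|ΔTm| = |76 − 76| = 0°C, ≤ 4°C.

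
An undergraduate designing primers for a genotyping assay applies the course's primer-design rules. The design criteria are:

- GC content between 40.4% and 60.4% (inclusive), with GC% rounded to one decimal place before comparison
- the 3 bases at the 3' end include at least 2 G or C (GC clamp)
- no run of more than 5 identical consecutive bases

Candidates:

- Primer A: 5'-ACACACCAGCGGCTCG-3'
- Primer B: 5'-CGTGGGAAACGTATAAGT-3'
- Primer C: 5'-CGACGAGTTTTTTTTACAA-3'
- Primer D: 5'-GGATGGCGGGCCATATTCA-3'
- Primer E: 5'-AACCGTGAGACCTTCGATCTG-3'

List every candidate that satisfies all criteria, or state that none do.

Primer A (16 nt, A=4 T=1 G=4 C=7): GC 11/16 = 68.8%, outside 40.4–60.4% ✗; 3' end TCG has 2 G/C ✓; longest run = 2 ✓ — fails.
Primer B (18 nt, A=6 T=4 G=6 C=2): GC 8/18 = 44.4% ✓; 3' end AGT has 1 G/C, need ≥2 ✗; longest run = 3 ✓ — fails.
Primer C (19 nt, A=5 T=8 G=3 C=3): GC 6/19 = 31.6%, outside 40.4–60.4% ✗; 3' end CAA has 1 G/C, need ≥2 ✗; longest run = 8, exceeds 5 ✗ — fails.
Primer D (19 nt, A=4 T=4 G=7 C=4): GC 11/19 = 57.9% ✓; 3' end TCA has 1 G/C, need ≥2 ✗; longest run = 3 ✓ — fails.
Primer E (21 nt, A=5 T=5 G=5 C=6): GC 11/21 = 52.4% ✓; 3' end CTG has 2 G/C ✓; longest run = 2 ✓ — passes.

Primer E only.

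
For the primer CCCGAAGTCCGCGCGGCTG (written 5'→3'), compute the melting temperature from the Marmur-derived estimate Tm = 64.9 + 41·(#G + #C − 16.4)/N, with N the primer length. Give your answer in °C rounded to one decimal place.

61.9°C

Base counts: A=2, T=2, G=7, C=8; G+C = 15, N = 19.
Tm = 64.9 + 41·(15 − 16.4)/19 = 64.9 + -57.40/19 = 61.9°C.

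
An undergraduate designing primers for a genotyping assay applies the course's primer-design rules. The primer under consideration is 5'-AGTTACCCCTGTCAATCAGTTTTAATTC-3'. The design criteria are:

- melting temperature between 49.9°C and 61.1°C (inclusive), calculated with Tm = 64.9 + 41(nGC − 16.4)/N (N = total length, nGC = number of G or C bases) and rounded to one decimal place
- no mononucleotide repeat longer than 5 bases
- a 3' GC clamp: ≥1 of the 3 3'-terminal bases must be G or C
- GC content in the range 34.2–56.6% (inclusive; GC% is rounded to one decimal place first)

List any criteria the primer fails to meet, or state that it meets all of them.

Base counts: A=7, T=11, G=3, C=7 (length 28).
Tm: Tm = 64.9 + 41·(10 − 16.4)/28 = 55.5°C ✓
homopolymer run: longest run = 4 ✓
GC clamp: 3' end TTC has 1 G/C ✓
GC content: GC 10/28 = 35.7% ✓

Meets all criteria.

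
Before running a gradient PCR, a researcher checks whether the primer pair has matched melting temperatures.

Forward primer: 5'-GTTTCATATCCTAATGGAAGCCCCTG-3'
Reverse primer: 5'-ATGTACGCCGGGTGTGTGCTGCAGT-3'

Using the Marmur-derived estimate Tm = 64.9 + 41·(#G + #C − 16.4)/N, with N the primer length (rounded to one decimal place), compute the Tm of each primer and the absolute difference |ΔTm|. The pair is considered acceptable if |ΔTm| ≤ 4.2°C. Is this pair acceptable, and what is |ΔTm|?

|ΔTm| = 4.6°C; the pair is not acceptable.

Forward: G+C = 12, N = 26 → Tm = 64.9 + 41·(12 − 16.4)/26 = 58.0°C.
Reverse: G+C = 15, N = 25 → Tm = 64.9 + 41·(15 − 16.4)/25 = 62.6°C.
|ΔTm| = |58.0 − 62.6| = 4.6°C, > 4.2°C.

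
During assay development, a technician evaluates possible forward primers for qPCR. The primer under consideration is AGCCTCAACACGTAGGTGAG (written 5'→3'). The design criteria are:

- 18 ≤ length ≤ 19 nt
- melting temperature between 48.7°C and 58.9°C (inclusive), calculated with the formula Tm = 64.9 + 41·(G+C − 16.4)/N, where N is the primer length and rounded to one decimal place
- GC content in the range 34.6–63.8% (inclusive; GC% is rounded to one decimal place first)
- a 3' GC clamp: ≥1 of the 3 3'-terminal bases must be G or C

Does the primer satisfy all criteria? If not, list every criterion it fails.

Fails: length.

Base counts: A=6, T=3, G=6, C=5 (length 20).
length: length 20, outside 18–19 ✗
Tm: Tm = 64.9 + 41·(11 − 16.4)/20 = 53.8°C ✓
GC content: GC 11/20 = 55.0% ✓
GC clamp: 3' end GAG has 2 G/C ✓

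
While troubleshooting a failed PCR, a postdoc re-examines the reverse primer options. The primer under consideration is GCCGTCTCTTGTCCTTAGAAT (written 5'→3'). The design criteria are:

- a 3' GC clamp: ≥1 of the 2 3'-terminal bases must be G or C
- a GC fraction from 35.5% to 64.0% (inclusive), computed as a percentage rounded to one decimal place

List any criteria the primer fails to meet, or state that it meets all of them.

Base counts: A=3, T=8, G=4, C=6 (length 21).
GC clamp: 3' end AT has 0 G/C, need ≥1 ✗
GC content: GC 10/21 = 47.6% ✓

Fails: GC clamp.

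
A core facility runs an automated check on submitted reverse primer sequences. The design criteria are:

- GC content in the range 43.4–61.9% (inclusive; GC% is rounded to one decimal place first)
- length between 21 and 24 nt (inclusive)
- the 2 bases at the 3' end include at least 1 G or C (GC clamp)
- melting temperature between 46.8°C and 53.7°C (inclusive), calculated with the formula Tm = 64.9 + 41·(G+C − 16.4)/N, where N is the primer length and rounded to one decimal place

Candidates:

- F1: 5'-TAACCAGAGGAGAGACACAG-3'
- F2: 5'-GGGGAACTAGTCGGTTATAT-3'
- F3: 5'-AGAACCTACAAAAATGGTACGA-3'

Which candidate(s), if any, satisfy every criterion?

F1 (20 nt, A=9 T=1 G=6 C=4): GC 10/20 = 50.0% ✓; length 20, outside 21–24 ✗; 3' end AG has 1 G/C ✓; Tm = 64.9 + 41·(10 − 16.4)/20 = 51.8°C ✓ — fails.
F2 (20 nt, A=5 T=6 G=7 C=2): GC 9/20 = 45.0% ✓; length 20, outside 21–24 ✗; 3' end AT has 0 G/C, need ≥1 ✗; Tm = 64.9 + 41·(9 − 16.4)/20 = 49.7°C ✓ — fails.
F3 (22 nt, A=11 T=3 G=4 C=4): GC 8/22 = 36.4%, outside 43.4–61.9% ✗; length 22 ✓; 3' end GA has 1 G/C ✓; Tm = 64.9 + 41·(8 − 16.4)/22 = 49.2°C ✓ — fails.

None of the candidates satisfy all criteria.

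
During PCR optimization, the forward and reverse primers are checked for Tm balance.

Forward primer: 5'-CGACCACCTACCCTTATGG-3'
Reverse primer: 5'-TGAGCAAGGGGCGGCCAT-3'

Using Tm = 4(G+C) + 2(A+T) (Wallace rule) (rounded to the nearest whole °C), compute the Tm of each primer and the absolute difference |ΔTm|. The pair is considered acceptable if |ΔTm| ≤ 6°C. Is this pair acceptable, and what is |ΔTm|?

|ΔTm| = 0°C; the pair is acceptable.

Forward: A=4 T=4 G=3 C=8 → Tm = 2·8 + 4·11 = 60°C.
Reverse: A=4 T=2 G=8 C=4 → Tm = 2·6 + 4·12 = 60°C.
|ΔTm| = |60 − 60| = 0°C, ≤ 6°C.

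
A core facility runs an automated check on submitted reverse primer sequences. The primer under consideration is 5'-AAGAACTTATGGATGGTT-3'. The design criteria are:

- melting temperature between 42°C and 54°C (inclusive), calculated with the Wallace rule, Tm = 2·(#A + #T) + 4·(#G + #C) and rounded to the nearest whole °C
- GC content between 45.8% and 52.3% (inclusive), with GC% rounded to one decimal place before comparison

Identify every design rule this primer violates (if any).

Base counts: A=6, T=6, G=5, C=1 (length 18).
Tm: Tm = 2·12 + 4·6 = 48°C ✓
GC content: GC 6/18 = 33.3%, outside 45.8–52.3% ✗

Fails: GC content.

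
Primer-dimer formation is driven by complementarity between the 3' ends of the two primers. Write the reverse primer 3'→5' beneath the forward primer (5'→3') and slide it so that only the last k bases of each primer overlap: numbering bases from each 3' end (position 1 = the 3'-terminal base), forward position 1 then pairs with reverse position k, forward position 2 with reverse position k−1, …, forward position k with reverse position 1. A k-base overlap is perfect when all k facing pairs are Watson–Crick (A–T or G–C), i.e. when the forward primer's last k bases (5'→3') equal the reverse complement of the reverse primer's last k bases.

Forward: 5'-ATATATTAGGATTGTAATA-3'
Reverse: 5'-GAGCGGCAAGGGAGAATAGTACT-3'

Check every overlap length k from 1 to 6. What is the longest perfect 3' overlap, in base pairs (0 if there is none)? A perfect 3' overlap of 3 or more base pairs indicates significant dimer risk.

Last 6 bases (5'→3') — forward …GTAATA, reverse …AGTACT.
Reverse complement of the reverse primer's last 6 bases: AGTACT; its first k bases are the reverse complement of the reverse primer's last k bases, so a perfect k-base overlap needs the forward primer's last k bases to equal them.
Comparing (forward last k vs required): k=1: A vs A ✓; k=2: TA vs AG ✗; k=3: ATA vs AGT ✗; k=4: AATA vs AGTA ✗; k=5: TAATA vs AGTAC ✗; k=6: GTAATA vs AGTACT ✗.
Only k = 1 is perfect, so the longest perfect 3' overlap is 1.

Longest perfect overlap: 1 complementary base pair; below the dimer-risk threshold (threshold 3).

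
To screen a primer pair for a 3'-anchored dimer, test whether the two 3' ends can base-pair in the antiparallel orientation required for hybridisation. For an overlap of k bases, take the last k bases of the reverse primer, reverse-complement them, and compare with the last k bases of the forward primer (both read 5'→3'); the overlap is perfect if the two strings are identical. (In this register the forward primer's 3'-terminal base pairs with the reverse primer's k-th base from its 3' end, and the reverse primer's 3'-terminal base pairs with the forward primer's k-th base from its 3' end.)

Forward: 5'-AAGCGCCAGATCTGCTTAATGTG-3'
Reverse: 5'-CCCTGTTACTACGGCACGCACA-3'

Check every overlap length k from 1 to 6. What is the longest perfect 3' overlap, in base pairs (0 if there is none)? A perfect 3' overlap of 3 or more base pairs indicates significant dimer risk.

Longest perfect overlap: 4 complementary base pairs; significant dimer risk (threshold 3).

Last 6 bases (5'→3') — forward …AATGTG, reverse …CGCACA.
Reverse complement of the reverse primer's last 6 bases: TGTGCG; its first k bases are the reverse complement of the reverse primer's last k bases, so a perfect k-base overlap needs the forward primer's last k bases to equal them.
Comparing (forward last k vs required): k=1: G vs T ✗; k=2: TG vs TG ✓; k=3: GTG vs TGT ✗; k=4: TGTG vs TGTG ✓; k=5: ATGTG vs TGTGC ✗; k=6: AATGTG vs TGTGCG ✗.
Perfect overlaps at k = 2, 4; the largest is 4.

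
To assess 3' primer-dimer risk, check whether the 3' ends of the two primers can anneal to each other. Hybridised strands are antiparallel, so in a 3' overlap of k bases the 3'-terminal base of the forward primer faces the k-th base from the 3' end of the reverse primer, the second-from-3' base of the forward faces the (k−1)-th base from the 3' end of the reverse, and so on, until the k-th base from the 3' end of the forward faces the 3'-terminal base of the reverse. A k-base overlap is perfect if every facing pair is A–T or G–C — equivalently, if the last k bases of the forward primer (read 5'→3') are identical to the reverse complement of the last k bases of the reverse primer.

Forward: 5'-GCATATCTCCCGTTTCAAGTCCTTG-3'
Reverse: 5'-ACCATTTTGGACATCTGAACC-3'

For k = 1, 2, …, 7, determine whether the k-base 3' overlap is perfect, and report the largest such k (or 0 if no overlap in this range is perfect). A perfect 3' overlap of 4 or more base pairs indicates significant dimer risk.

Longest perfect overlap: 1 complementary base pair; below the dimer-risk threshold (threshold 4).

Last 7 bases (5'→3') — forward …GTCCTTG, reverse …CTGAACC.
Reverse complement of the reverse primer's last 7 bases: GGTTCAG; its first k bases are the reverse complement of the reverse primer's last k bases, so a perfect k-base overlap needs the forward primer's last k bases to equal them.
Comparing (forward last k vs required): k=1: G vs G ✓; k=2: TG vs GG ✗; k=3: TTG vs GGT ✗; k=4: CTTG vs GGTT ✗; k=5: CCTTG vs GGTTC ✗; k=6: TCCTTG vs GGTTCA ✗; k=7: GTCCTTG vs GGTTCAG ✗.
Only k = 1 is perfect, so the longest perfect 3' overlap is 1.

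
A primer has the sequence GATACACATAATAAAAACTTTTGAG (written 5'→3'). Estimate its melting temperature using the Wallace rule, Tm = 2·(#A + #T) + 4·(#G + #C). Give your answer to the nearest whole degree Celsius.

Base counts: A=12, T=7, G=3, C=3 (length 25).
Tm = 2·(12+7) + 4·(3+3) = 2·19 + 4·6 = 38 + 24 = 62°C.

62°C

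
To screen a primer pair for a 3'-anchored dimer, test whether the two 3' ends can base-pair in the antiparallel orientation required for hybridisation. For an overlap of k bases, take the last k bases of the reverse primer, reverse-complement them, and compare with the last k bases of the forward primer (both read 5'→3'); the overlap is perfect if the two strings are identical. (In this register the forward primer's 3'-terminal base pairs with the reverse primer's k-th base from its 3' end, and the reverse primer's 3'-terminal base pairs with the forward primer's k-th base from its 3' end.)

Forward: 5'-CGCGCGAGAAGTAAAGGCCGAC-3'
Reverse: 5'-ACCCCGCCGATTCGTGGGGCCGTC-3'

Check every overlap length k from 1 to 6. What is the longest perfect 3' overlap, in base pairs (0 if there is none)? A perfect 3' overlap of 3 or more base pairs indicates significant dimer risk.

Longest perfect overlap: 3 complementary base pairs; significant dimer risk (threshold 3).

Last 6 bases (5'→3') — forward …GCCGAC, reverse …GCCGTC.
Reverse complement of the reverse primer's last 6 bases: GACGGC; its first k bases are the reverse complement of the reverse primer's last k bases, so a perfect k-base overlap needs the forward primer's last k bases to equal them.
Comparing (forward last k vs required): k=1: C vs G ✗; k=2: AC vs GA ✗; k=3: GAC vs GAC ✓; k=4: CGAC vs GACG ✗; k=5: CCGAC vs GACGG ✗; k=6: GCCGAC vs GACGGC ✗.
Only k = 3 is perfect, so the longest perfect 3' overlap is 3.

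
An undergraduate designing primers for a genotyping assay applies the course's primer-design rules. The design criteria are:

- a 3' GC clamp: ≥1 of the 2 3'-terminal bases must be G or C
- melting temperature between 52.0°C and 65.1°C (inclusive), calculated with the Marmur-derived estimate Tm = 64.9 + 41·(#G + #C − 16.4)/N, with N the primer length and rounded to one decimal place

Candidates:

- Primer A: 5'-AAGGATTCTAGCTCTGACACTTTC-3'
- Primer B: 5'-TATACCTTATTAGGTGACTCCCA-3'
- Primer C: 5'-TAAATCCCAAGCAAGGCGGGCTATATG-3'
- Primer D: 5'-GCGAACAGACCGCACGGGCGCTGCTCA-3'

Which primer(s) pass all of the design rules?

Primer A (24 nt, A=6 T=8 G=4 C=6): 3' end TC has 1 G/C ✓; Tm = 64.9 + 41·(10 − 16.4)/24 = 54.0°C ✓ — passes.
Primer B (23 nt, A=6 T=8 G=3 C=6): 3' end CA has 1 G/C ✓; Tm = 64.9 + 41·(9 − 16.4)/23 = 51.7°C, outside 52.0–65.1°C ✗ — fails.
Primer C (27 nt, A=9 T=5 G=7 C=6): 3' end TG has 1 G/C ✓; Tm = 64.9 + 41·(13 − 16.4)/27 = 59.7°C ✓ — passes.
Primer D (27 nt, A=6 T=2 G=9 C=10): 3' end CA has 1 G/C ✓; Tm = 64.9 + 41·(19 − 16.4)/27 = 68.8°C, outside 52.0–65.1°C ✗ — fails.

Primer A and Primer C.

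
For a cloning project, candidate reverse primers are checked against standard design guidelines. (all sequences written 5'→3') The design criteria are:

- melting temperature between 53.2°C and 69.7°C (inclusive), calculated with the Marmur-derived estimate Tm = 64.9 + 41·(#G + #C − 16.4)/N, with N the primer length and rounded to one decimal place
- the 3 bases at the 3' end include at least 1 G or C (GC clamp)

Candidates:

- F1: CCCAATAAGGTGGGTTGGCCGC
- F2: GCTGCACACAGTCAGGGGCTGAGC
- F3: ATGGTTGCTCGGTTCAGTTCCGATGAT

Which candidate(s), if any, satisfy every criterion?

F1, F2 and F3.

F1 (22 nt, A=4 T=4 G=8 C=6): Tm = 64.9 + 41·(14 − 16.4)/22 = 60.4°C ✓; 3' end CGC has 3 G/C ✓ — passes.
F2 (24 nt, A=5 T=3 G=9 C=7): Tm = 64.9 + 41·(16 − 16.4)/24 = 64.2°C ✓; 3' end AGC has 2 G/C ✓ — passes.
F3 (27 nt, A=4 T=10 G=8 C=5): Tm = 64.9 + 41·(13 − 16.4)/27 = 59.7°C ✓; 3' end GAT has 1 G/C ✓ — passes.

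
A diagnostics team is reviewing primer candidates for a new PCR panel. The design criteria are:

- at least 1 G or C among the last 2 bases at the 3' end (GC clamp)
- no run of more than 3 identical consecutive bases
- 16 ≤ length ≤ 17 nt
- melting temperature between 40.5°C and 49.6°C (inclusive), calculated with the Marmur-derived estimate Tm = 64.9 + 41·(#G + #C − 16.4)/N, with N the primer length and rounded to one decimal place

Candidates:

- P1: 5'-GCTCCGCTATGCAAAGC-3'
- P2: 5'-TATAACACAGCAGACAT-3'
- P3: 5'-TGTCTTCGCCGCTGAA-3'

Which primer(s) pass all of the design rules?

P1 (17 nt, A=4 T=3 G=4 C=6): 3' end GC has 2 G/C ✓; longest run = 3 ✓; length 17 ✓; Tm = 64.9 + 41·(10 − 16.4)/17 = 49.5°C ✓ — passes.
P2 (17 nt, A=8 T=3 G=2 C=4): 3' end AT has 0 G/C, need ≥1 ✗; longest run = 2 ✓; length 17 ✓; Tm = 64.9 + 41·(6 − 16.4)/17 = 39.8°C, outside 40.5–49.6°C ✗ — fails.
P3 (16 nt, A=2 T=5 G=4 C=5): 3' end AA has 0 G/C, need ≥1 ✗; longest run = 2 ✓; length 16 ✓; Tm = 64.9 + 41·(9 − 16.4)/16 = 45.9°C ✓ — fails.

P1 only.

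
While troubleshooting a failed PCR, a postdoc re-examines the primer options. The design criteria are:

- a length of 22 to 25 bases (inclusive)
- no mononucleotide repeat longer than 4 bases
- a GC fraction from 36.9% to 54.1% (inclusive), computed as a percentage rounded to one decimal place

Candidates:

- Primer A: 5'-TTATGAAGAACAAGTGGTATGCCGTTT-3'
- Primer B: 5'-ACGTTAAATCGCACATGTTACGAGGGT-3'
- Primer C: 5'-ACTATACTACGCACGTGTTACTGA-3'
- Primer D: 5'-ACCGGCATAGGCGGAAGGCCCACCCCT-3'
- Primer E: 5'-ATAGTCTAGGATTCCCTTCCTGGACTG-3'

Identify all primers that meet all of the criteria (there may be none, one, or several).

Primer A (27 nt, A=8 T=9 G=7 C=3): length 27, outside 22–25 ✗; longest run = 3 ✓; GC 10/27 = 37.0% ✓ — fails.
Primer B (27 nt, A=8 T=7 G=7 C=5): length 27, outside 22–25 ✗; longest run = 3 ✓; GC 12/27 = 44.4% ✓ — fails.
Primer C (24 nt, A=7 T=7 G=4 C=6): length 24 ✓; longest run = 2 ✓; GC 10/24 = 41.7% ✓ — passes.
Primer D (27 nt, A=6 T=2 G=8 C=11): length 27, outside 22–25 ✗; longest run = 4 ✓; GC 19/27 = 70.4%, outside 36.9–54.1% ✗ — fails.
Primer E (27 nt, A=5 T=9 G=6 C=7): length 27, outside 22–25 ✗; longest run = 3 ✓; GC 13/27 = 48.1% ✓ — fails.

Primer C only.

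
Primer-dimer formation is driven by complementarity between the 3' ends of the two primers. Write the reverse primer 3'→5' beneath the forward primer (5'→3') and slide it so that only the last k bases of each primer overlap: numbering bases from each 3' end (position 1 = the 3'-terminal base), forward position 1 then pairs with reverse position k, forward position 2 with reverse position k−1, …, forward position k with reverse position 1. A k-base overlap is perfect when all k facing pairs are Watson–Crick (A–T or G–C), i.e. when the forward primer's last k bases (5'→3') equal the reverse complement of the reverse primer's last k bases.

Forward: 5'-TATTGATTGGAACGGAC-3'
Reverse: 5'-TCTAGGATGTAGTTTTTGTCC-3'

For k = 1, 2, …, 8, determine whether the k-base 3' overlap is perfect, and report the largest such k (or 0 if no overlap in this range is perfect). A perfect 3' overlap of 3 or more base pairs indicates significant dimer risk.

Longest perfect overlap: 4 complementary base pairs; significant dimer risk (threshold 3).

Last 8 bases (5'→3') — forward …GAACGGAC, reverse …TTTTGTCC.
Reverse complement of the reverse primer's last 8 bases: GGACAAAA; its first k bases are the reverse complement of the reverse primer's last k bases, so a perfect k-base overlap needs the forward primer's last k bases to equal them.
Comparing (forward last k vs required): k=1: C vs G ✗; k=2: AC vs GG ✗; k=3: GAC vs GGA ✗; k=4: GGAC vs GGAC ✓; k=5: CGGAC vs GGACA ✗; k=6: ACGGAC vs GGACAA ✗; k=7: AACGGAC vs GGACAAA ✗; k=8: GAACGGAC vs GGACAAAA ✗.
Only k = 4 is perfect, so the longest perfect 3' overlap is 4.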